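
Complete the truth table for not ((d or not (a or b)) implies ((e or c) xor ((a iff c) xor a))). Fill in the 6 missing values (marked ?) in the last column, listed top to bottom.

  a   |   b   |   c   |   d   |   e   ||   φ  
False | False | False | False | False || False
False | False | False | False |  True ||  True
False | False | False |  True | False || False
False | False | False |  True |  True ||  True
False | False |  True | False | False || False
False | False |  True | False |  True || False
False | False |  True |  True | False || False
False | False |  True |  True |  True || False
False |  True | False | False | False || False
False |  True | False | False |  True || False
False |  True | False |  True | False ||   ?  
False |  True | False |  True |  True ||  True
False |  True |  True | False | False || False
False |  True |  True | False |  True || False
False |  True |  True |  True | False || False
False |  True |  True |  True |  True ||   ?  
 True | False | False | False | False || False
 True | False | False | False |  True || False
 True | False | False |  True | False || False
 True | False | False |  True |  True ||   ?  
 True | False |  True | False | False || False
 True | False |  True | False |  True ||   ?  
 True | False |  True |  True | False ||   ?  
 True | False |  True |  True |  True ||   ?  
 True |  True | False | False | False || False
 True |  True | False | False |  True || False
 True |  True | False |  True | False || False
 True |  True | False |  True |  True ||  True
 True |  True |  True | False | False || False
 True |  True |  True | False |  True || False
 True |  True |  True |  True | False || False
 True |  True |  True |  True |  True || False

False, False, True, False, False, False

Row a=False, b=True, c=False, d=True, e=False: (d or not (a or b)) = True, ((e or c) xor ((a iff c) xor a)) = True, ((d or not (a or b)) implies ((e or c) xor ((a iff c) xor a))) = True, so the formula = False.
Row a=False, b=True, c=True, d=True, e=True: (d or not (a or b)) = True, ((e or c) xor ((a iff c) xor a)) = True, ((d or not (a or b)) implies ((e or c) xor ((a iff c) xor a))) = True, so the formula = False.
Row a=True, b=False, c=False, d=True, e=True: (d or not (a or b)) = True, ((e or c) xor ((a iff c) xor a)) = False, ((d or not (a or b)) implies ((e or c) xor ((a iff c) xor a))) = False, so the formula = True.
Row a=True, b=False, c=True, d=False, e=True: (d or not (a or b)) = False, ((e or c) xor ((a iff c) xor a)) = True, ((d or not (a or b)) implies ((e or c) xor ((a iff c) xor a))) = True, so the formula = False.
Row a=True, b=False, c=True, d=True, e=False: (d or not (a or b)) = True, ((e or c) xor ((a iff c) xor a)) = True, ((d or not (a or b)) implies ((e or c) xor ((a iff c) xor a))) = True, so the formula = False.
Row a=True, b=False, c=True, d=True, e=True: (d or not (a or b)) = True, ((e or c) xor ((a iff c) xor a)) = True, ((d or not (a or b)) implies ((e or c) xor ((a iff c) xor a))) = True, so the formula = False.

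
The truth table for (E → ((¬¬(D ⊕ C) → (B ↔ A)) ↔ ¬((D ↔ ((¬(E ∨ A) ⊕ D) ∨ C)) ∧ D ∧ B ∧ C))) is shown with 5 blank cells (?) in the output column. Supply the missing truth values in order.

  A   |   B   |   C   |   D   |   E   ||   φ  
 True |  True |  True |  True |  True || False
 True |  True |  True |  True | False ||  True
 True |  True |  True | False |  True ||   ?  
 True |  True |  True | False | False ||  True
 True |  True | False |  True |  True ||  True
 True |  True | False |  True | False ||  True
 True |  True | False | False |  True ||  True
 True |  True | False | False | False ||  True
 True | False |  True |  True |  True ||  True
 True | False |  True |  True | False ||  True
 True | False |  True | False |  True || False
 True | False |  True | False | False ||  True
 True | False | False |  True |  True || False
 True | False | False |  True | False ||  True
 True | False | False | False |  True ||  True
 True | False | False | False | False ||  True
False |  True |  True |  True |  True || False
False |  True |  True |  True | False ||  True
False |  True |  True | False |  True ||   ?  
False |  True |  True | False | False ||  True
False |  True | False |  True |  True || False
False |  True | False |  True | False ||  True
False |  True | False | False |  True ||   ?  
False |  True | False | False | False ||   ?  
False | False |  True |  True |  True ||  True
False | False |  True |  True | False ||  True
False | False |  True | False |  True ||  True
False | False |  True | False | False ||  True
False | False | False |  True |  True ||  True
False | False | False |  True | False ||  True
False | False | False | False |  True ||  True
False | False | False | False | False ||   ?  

True, False, True, True, True

Row A=True, B=True, C=True, D=False, E=True: ((¬¬(D ⊕ C) → (B ↔ A)) ↔ ¬((D ↔ ((¬(E ∨ A) ⊕ D) ∨ C)) ∧ D ∧ B ∧ C)) = True, so the formula = True.
Row A=False, B=True, C=True, D=False, E=True: ((¬¬(D ⊕ C) → (B ↔ A)) ↔ ¬((D ↔ ((¬(E ∨ A) ⊕ D) ∨ C)) ∧ D ∧ B ∧ C)) = False, so the formula = False.
Row A=False, B=True, C=False, D=False, E=True: ((¬¬(D ⊕ C) → (B ↔ A)) ↔ ¬((D ↔ ((¬(E ∨ A) ⊕ D) ∨ C)) ∧ D ∧ B ∧ C)) = True, so the formula = True.
Row A=False, B=True, C=False, D=False, E=False: ((¬¬(D ⊕ C) → (B ↔ A)) ↔ ¬((D ↔ ((¬(E ∨ A) ⊕ D) ∨ C)) ∧ D ∧ B ∧ C)) = True, so the formula = True.
Row A=False, B=False, C=False, D=False, E=False: ((¬¬(D ⊕ C) → (B ↔ A)) ↔ ¬((D ↔ ((¬(E ∨ A) ⊕ D) ∨ C)) ∧ D ∧ B ∧ C)) = True, so the formula = True.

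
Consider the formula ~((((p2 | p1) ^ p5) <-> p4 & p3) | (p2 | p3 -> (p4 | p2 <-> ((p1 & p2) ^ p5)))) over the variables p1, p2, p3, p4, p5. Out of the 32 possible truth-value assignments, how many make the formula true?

p1 | p2 | p3 | p4 | p5 | φ
-- | -- | -- | -- | -- | -
F  | F  | F  | F  | F  | F
F  | F  | F  | F  | T  | F
F  | F  | F  | T  | F  | F
F  | F  | F  | T  | T  | F
F  | F  | T  | F  | F  | F
F  | F  | T  | F  | T  | T
F  | F  | T  | T  | F  | T
F  | F  | T  | T  | T  | F
F  | T  | F  | F  | F  | T
F  | T  | F  | F  | T  | F
F  | T  | F  | T  | F  | T
F  | T  | F  | T  | T  | F
F  | T  | T  | F  | F  | T
F  | T  | T  | F  | T  | F
F  | T  | T  | T  | F  | F
F  | T  | T  | T  | T  | F
T  | F  | F  | F  | F  | F
T  | F  | F  | F  | T  | F
T  | F  | F  | T  | F  | F
T  | F  | F  | T  | T  | F
T  | F  | T  | F  | F  | F
T  | F  | T  | F  | T  | F
T  | F  | T  | T  | F  | F
T  | F  | T  | T  | T  | F
T  | T  | F  | F  | F  | F
T  | T  | F  | F  | T  | F
T  | T  | F  | T  | F  | F
T  | T  | F  | T  | T  | F
T  | T  | T  | F  | F  | F
T  | T  | T  | F  | T  | F
T  | T  | T  | T  | F  | F
T  | T  | T  | T  | T  | T
The formula is true on 6 of the 32 rows.

6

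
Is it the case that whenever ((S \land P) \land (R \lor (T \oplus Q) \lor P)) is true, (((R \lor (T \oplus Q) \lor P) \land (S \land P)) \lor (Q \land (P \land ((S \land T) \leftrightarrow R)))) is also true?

yes

P | Q | R | S | T || φ | ψ
T | T | T | T | T || T | T
T | T | T | T | F || T | T
T | T | T | F | T || F | F
T | T | T | F | F || F | F
T | T | F | T | T || T | T
T | T | F | T | F || T | T
T | T | F | F | T || F | T
T | T | F | F | F || F | T
T | F | T | T | T || T | T
T | F | T | T | F || T | T
T | F | T | F | T || F | F
T | F | T | F | F || F | F
T | F | F | T | T || T | T
T | F | F | T | F || T | T
T | F | F | F | T || F | F
T | F | F | F | F || F | F
F | T | T | T | T || F | F
F | T | T | T | F || F | F
F | T | T | F | T || F | F
F | T | T | F | F || F | F
F | T | F | T | T || F | F
F | T | F | T | F || F | F
F | T | F | F | T || F | F
F | T | F | F | F || F | F
F | F | T | T | T || F | F
F | F | T | T | F || F | F
F | F | T | F | T || F | F
F | F | T | F | F || F | F
F | F | F | T | T || F | F
F | F | F | T | F || F | F
F | F | F | F | T || F | F
F | F | F | F | F || F | F
In every row where φ is true, ψ is also true, so φ ⊨ ψ.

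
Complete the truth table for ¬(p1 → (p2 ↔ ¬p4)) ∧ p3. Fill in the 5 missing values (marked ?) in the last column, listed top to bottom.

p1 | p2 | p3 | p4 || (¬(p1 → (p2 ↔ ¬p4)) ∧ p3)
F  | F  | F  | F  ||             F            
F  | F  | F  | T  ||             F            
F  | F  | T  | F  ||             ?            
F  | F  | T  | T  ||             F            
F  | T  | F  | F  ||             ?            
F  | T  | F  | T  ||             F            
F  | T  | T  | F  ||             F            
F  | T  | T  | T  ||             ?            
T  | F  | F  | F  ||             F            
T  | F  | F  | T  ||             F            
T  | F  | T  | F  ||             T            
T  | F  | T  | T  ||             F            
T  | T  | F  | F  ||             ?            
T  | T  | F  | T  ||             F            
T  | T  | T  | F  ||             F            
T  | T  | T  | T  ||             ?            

F, F, F, F, T

Row p1=F, p2=F, p3=T, p4=F: ¬(p1 → (p2 ↔ ¬p4)) = F, so (¬(p1 → (p2 ↔ ¬p4)) ∧ p3) = F.
Row p1=F, p2=T, p3=F, p4=F: ¬(p1 → (p2 ↔ ¬p4)) = F, so (¬(p1 → (p2 ↔ ¬p4)) ∧ p3) = F.
Row p1=F, p2=T, p3=T, p4=T: ¬(p1 → (p2 ↔ ¬p4)) = F, so (¬(p1 → (p2 ↔ ¬p4)) ∧ p3) = F.
Row p1=T, p2=T, p3=F, p4=F: ¬(p1 → (p2 ↔ ¬p4)) = F, so (¬(p1 → (p2 ↔ ¬p4)) ∧ p3) = F.
Row p1=T, p2=T, p3=T, p4=T: ¬(p1 → (p2 ↔ ¬p4)) = T, so (¬(p1 → (p2 ↔ ¬p4)) ∧ p3) = T.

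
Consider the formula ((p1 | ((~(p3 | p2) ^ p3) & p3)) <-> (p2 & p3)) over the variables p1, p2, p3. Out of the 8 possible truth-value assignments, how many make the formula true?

4

p1  p2  p3     (p3 | p2)  ~(p3 | p2)  (~(p3 | p2) ^ p3)  ((~(p3 | p2) ^ p3) & p3)  (p2 & p3)  φ
T   T   T          T          F               T                     T                  T      T
T   T   F          T          F               F                     F                  F      F
T   F   T          T          F               T                     T                  F      F
T   F   F          F          T               T                     F                  F      F
F   T   T          T          F               T                     T                  T      T
F   T   F          T          F               F                     F                  F      T
F   F   T          T          F               T                     T                  F      F
F   F   F          F          T               T                     F                  F      T
The formula is true on 4 of the 8 rows.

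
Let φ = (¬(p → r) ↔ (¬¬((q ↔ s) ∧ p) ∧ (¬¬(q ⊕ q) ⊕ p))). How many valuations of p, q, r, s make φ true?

12

p  q  r  s  |  φ
F  F  F  F  |  T
F  F  F  T  |  T
F  F  T  F  |  T
F  F  T  T  |  T
F  T  F  F  |  T
F  T  F  T  |  T
F  T  T  F  |  T
F  T  T  T  |  T
T  F  F  F  |  T
T  F  F  T  |  F
T  F  T  F  |  F
T  F  T  T  |  T
T  T  F  F  |  F
T  T  F  T  |  T
T  T  T  F  |  T
T  T  T  T  |  F
The formula is true on 12 of the 16 rows.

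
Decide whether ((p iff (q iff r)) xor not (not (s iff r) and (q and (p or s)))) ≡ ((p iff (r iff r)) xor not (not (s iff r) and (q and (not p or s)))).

  p   |   q   |   r   |   s   ||   φ   |   ψ  
 True |  True |  True |  True || False | False
 True |  True |  True | False ||  True | False
 True |  True | False |  True || False |  True
 True |  True | False | False ||  True | False
 True | False |  True |  True ||  True | False
 True | False |  True | False ||  True | False
 True | False | False |  True || False | False
 True | False | False | False || False | False
False |  True |  True |  True ||  True |  True
False |  True |  True | False ||  True | False
False |  True | False |  True ||  True | False
False |  True | False | False || False |  True
False | False |  True |  True || False |  True
False | False |  True | False || False |  True
False | False | False |  True ||  True |  True
False | False | False | False ||  True |  True
The columns differ at p=True, q=True, r=True, s=False (φ=True, ψ=False), so they are not equivalent.

not equivalent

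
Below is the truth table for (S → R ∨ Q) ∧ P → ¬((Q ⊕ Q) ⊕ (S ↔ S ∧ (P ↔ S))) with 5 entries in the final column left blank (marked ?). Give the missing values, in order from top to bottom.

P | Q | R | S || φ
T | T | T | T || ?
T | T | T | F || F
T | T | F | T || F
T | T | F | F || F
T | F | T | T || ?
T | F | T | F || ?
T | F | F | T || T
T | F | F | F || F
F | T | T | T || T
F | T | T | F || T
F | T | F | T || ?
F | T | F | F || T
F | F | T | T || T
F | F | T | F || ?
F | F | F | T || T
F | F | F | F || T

Row P=T, Q=T, R=T, S=T: ((S → R ∨ Q) ∧ P) = T, ¬((Q ⊕ Q) ⊕ (S ↔ S ∧ (P ↔ S))) = F, so the formula = F.
Row P=T, Q=F, R=T, S=T: ((S → R ∨ Q) ∧ P) = T, ¬((Q ⊕ Q) ⊕ (S ↔ S ∧ (P ↔ S))) = F, so the formula = F.
Row P=T, Q=F, R=T, S=F: ((S → R ∨ Q) ∧ P) = T, ¬((Q ⊕ Q) ⊕ (S ↔ S ∧ (P ↔ S))) = F, so the formula = F.
Row P=F, Q=T, R=F, S=T: ((S → R ∨ Q) ∧ P) = F, ¬((Q ⊕ Q) ⊕ (S ↔ S ∧ (P ↔ S))) = T, so the formula = T.
Row P=F, Q=F, R=T, S=F: ((S → R ∨ Q) ∧ P) = F, ¬((Q ⊕ Q) ⊕ (S ↔ S ∧ (P ↔ S))) = F, so the formula = T.

F, F, F, T, T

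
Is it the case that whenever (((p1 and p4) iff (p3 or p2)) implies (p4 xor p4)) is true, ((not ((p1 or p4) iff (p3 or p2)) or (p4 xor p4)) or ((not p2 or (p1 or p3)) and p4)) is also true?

no

p1 | p2 | p3 | p4 | φ | ψ
-- | -- | -- | -- | - | -
F  | F  | F  | F  | F | F
F  | F  | F  | T  | F | T
F  | F  | T  | F  | T | T
F  | F  | T  | T  | T | T
F  | T  | F  | F  | T | T
F  | T  | F  | T  | T | F
F  | T  | T  | F  | T | T
F  | T  | T  | T  | T | T
T  | F  | F  | F  | F | T
T  | F  | F  | T  | T | T
T  | F  | T  | F  | T | F
T  | F  | T  | T  | F | T
T  | T  | F  | F  | T | F
T  | T  | F  | T  | F | T
T  | T  | T  | F  | T | F
T  | T  | T  | T  | F | T
At p1=F, p2=T, p3=F, p4=T we have φ true but ψ false, so φ does not entail ψ.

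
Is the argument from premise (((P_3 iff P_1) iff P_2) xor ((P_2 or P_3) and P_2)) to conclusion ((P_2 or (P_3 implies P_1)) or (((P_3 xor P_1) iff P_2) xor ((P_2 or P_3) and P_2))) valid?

no

P_1  P_2  P_3  |  φ  ψ
 F    F    F   |  F  T
 F    F    T   |  T  F
 F    T    F   |  F  T
 F    T    T   |  T  T
 T    F    F   |  T  T
 T    F    T   |  F  T
 T    T    F   |  T  T
 T    T    T   |  F  T
At P_1=F, P_2=F, P_3=T we have φ true but ψ false, so φ does not entail ψ.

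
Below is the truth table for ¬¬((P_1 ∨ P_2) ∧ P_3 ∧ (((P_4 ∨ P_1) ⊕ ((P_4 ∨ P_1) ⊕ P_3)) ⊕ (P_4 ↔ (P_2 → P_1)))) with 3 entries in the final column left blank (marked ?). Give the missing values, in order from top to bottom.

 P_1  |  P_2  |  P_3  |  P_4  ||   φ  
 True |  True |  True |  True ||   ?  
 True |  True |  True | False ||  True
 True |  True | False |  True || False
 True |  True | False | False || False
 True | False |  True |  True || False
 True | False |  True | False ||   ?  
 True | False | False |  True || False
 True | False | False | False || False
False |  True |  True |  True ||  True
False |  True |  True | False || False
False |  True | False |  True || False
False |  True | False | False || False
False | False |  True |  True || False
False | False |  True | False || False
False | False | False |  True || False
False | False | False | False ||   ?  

Row 1: ((P_1 ∨ P_2) ∧ P_3 ∧ (((P_4 ∨ P_1) ⊕ ((P_4 ∨ P_1) ⊕ P_3)) ⊕ (P_4 ↔ (P_2 → P_1)))) = False, ¬((P_1 ∨ P_2) ∧ P_3 ∧ (((P_4 ∨ P_1) ⊕ ((P_4 ∨ P_1) ⊕ P_3)) ⊕ (P_4 ↔ (P_2 → P_1)))) = True, so the formula = False.
Row 6: ((P_1 ∨ P_2) ∧ P_3 ∧ (((P_4 ∨ P_1) ⊕ ((P_4 ∨ P_1) ⊕ P_3)) ⊕ (P_4 ↔ (P_2 → P_1)))) = True, ¬((P_1 ∨ P_2) ∧ P_3 ∧ (((P_4 ∨ P_1) ⊕ ((P_4 ∨ P_1) ⊕ P_3)) ⊕ (P_4 ↔ (P_2 → P_1)))) = False, so the formula = True.
Row 16: ((P_1 ∨ P_2) ∧ P_3 ∧ (((P_4 ∨ P_1) ⊕ ((P_4 ∨ P_1) ⊕ P_3)) ⊕ (P_4 ↔ (P_2 → P_1)))) = False, ¬((P_1 ∨ P_2) ∧ P_3 ∧ (((P_4 ∨ P_1) ⊕ ((P_4 ∨ P_1) ⊕ P_3)) ⊕ (P_4 ↔ (P_2 → P_1)))) = True, so the formula = False.

False, True, False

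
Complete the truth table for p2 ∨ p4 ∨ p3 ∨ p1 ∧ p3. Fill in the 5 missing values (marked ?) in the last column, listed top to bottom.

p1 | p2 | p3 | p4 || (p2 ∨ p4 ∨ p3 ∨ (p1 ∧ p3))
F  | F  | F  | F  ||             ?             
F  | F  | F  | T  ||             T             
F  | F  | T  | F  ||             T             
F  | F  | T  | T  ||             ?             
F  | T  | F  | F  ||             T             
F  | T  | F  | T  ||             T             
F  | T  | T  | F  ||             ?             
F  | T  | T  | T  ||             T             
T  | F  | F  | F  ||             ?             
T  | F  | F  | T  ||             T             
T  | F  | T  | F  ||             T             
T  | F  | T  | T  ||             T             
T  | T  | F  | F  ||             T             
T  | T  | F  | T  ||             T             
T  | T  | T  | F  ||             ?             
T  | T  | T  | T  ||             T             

F, T, T, F, T

Row p1=F, p2=F, p3=F, p4=F: (p1 ∧ p3) = F, so (p2 ∨ p4 ∨ p3 ∨ (p1 ∧ p3)) = F.
Row p1=F, p2=F, p3=T, p4=T: (p1 ∧ p3) = F, so (p2 ∨ p4 ∨ p3 ∨ (p1 ∧ p3)) = T.
Row p1=F, p2=T, p3=T, p4=F: (p1 ∧ p3) = F, so (p2 ∨ p4 ∨ p3 ∨ (p1 ∧ p3)) = T.
Row p1=T, p2=F, p3=F, p4=F: (p1 ∧ p3) = F, so (p2 ∨ p4 ∨ p3 ∨ (p1 ∧ p3)) = F.
Row p1=T, p2=T, p3=T, p4=F: (p1 ∧ p3) = T, so (p2 ∨ p4 ∨ p3 ∨ (p1 ∧ p3)) = T.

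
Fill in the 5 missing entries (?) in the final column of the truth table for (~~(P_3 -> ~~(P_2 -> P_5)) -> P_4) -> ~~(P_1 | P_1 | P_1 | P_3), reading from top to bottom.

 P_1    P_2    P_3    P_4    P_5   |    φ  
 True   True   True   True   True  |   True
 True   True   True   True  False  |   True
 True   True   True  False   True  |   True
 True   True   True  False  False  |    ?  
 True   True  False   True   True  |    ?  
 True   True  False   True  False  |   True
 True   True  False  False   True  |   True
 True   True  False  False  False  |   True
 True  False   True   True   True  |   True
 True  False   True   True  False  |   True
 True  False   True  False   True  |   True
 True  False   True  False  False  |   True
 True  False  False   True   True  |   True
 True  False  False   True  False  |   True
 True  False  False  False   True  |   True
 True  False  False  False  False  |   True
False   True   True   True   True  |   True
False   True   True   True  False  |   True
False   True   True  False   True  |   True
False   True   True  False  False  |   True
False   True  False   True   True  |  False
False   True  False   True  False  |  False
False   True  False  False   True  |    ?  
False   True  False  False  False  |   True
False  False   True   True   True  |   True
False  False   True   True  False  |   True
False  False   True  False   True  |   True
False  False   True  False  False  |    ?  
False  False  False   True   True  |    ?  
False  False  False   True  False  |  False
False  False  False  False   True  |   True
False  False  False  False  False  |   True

Row P_1=True, P_2=True, P_3=True, P_4=False, P_5=False: (~~(P_3 -> ~~(P_2 -> P_5)) -> P_4) = True, ~~(P_1 | P_1 | P_1 | P_3) = True, so the formula = True.
Row P_1=True, P_2=True, P_3=False, P_4=True, P_5=True: (~~(P_3 -> ~~(P_2 -> P_5)) -> P_4) = True, ~~(P_1 | P_1 | P_1 | P_3) = True, so the formula = True.
Row P_1=False, P_2=True, P_3=False, P_4=False, P_5=True: (~~(P_3 -> ~~(P_2 -> P_5)) -> P_4) = False, ~~(P_1 | P_1 | P_1 | P_3) = False, so the formula = True.
Row P_1=False, P_2=False, P_3=True, P_4=False, P_5=False: (~~(P_3 -> ~~(P_2 -> P_5)) -> P_4) = False, ~~(P_1 | P_1 | P_1 | P_3) = True, so the formula = True.
Row P_1=False, P_2=False, P_3=False, P_4=True, P_5=True: (~~(P_3 -> ~~(P_2 -> P_5)) -> P_4) = True, ~~(P_1 | P_1 | P_1 | P_3) = False, so the formula = False.

True, True, True, True, False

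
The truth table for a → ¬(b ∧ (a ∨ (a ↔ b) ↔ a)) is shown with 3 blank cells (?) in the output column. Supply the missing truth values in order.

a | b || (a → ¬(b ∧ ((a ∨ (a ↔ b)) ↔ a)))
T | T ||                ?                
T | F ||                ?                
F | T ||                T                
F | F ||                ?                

F, T, T

Row a=T, b=T: ¬(b ∧ (a ∨ (a ↔ b) ↔ a)) = F, so (a → ¬(b ∧ ((a ∨ (a ↔ b)) ↔ a))) = F.
Row a=T, b=F: ¬(b ∧ (a ∨ (a ↔ b) ↔ a)) = T, so (a → ¬(b ∧ ((a ∨ (a ↔ b)) ↔ a))) = T.
Row a=F, b=F: ¬(b ∧ (a ∨ (a ↔ b) ↔ a)) = T, so (a → ¬(b ∧ ((a ∨ (a ↔ b)) ↔ a))) = T.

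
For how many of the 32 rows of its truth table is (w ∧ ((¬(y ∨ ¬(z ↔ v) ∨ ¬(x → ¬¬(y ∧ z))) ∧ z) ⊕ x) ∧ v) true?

x | y | z | w | v || φ
F | F | F | F | F || F
F | F | F | F | T || F
F | F | F | T | F || F
F | F | F | T | T || F
F | F | T | F | F || F
F | F | T | F | T || F
F | F | T | T | F || F
F | F | T | T | T || T
F | T | F | F | F || F
F | T | F | F | T || F
F | T | F | T | F || F
F | T | F | T | T || F
F | T | T | F | F || F
F | T | T | F | T || F
F | T | T | T | F || F
F | T | T | T | T || F
T | F | F | F | F || F
T | F | F | F | T || F
T | F | F | T | F || F
T | F | F | T | T || T
T | F | T | F | F || F
T | F | T | F | T || F
T | F | T | T | F || F
T | F | T | T | T || T
T | T | F | F | F || F
T | T | F | F | T || F
T | T | F | T | F || F
T | T | F | T | T || T
T | T | T | F | F || F
T | T | T | F | T || F
T | T | T | T | F || F
T | T | T | T | T || T
The formula is true on 5 of the 32 rows.

5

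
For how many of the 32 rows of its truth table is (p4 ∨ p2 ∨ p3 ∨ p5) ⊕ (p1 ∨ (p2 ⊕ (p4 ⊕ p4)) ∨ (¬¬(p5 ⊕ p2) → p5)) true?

2

p1 | p2 | p3 | p4 | p5 || φ
F  | F  | F  | F  | F  || T
F  | F  | F  | F  | T  || F
F  | F  | F  | T  | F  || F
F  | F  | F  | T  | T  || F
F  | F  | T  | F  | F  || F
F  | F  | T  | F  | T  || F
F  | F  | T  | T  | F  || F
F  | F  | T  | T  | T  || F
F  | T  | F  | F  | F  || F
F  | T  | F  | F  | T  || F
F  | T  | F  | T  | F  || F
F  | T  | F  | T  | T  || F
F  | T  | T  | F  | F  || F
F  | T  | T  | F  | T  || F
F  | T  | T  | T  | F  || F
F  | T  | T  | T  | T  || F
T  | F  | F  | F  | F  || T
T  | F  | F  | F  | T  || F
T  | F  | F  | T  | F  || F
T  | F  | F  | T  | T  || F
T  | F  | T  | F  | F  || F
T  | F  | T  | F  | T  || F
T  | F  | T  | T  | F  || F
T  | F  | T  | T  | T  || F
T  | T  | F  | F  | F  || F
T  | T  | F  | F  | T  || F
T  | T  | F  | T  | F  || F
T  | T  | F  | T  | T  || F
T  | T  | T  | F  | F  || F
T  | T  | T  | F  | T  || F
T  | T  | T  | T  | F  || F
T  | T  | T  | T  | T  || F
The formula is true on 2 of the 32 rows.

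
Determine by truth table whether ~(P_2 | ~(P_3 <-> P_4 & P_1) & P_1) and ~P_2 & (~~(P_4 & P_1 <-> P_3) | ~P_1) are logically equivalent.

equivalent

P_1 | P_2 | P_3 | P_4 | φ | ψ
--- | --- | --- | --- | - | -
 F  |  F  |  F  |  F  | T | T
 F  |  F  |  F  |  T  | T | T
 F  |  F  |  T  |  F  | T | T
 F  |  F  |  T  |  T  | T | T
 F  |  T  |  F  |  F  | F | F
 F  |  T  |  F  |  T  | F | F
 F  |  T  |  T  |  F  | F | F
 F  |  T  |  T  |  T  | F | F
 T  |  F  |  F  |  F  | T | T
 T  |  F  |  F  |  T  | F | F
 T  |  F  |  T  |  F  | F | F
 T  |  F  |  T  |  T  | T | T
 T  |  T  |  F  |  F  | F | F
 T  |  T  |  F  |  T  | F | F
 T  |  T  |  T  |  F  | F | F
 T  |  T  |  T  |  T  | F | F
The columns for φ and ψ agree on every row, so they are logically equivalent.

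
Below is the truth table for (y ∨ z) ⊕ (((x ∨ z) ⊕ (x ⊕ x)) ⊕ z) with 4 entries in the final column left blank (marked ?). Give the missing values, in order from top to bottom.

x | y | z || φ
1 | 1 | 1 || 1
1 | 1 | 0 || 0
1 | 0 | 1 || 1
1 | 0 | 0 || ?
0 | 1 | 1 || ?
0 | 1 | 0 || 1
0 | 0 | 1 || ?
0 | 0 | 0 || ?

1, 1, 1, 0

Row x=1, y=0, z=0: (y ∨ z) = 0, (((x ∨ z) ⊕ (x ⊕ x)) ⊕ z) = 1, so the formula = 1.
Row x=0, y=1, z=1: (y ∨ z) = 1, (((x ∨ z) ⊕ (x ⊕ x)) ⊕ z) = 0, so the formula = 1.
Row x=0, y=0, z=1: (y ∨ z) = 1, (((x ∨ z) ⊕ (x ⊕ x)) ⊕ z) = 0, so the formula = 1.
Row x=0, y=0, z=0: (y ∨ z) = 0, (((x ∨ z) ⊕ (x ⊕ x)) ⊕ z) = 0, so the formula = 0.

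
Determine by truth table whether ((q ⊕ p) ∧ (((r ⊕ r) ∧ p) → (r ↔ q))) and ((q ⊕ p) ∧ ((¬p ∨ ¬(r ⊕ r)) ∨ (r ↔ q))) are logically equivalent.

equivalent

p  q  r  |  φ  ψ
T  T  T  |  F  F
T  T  F  |  F  F
T  F  T  |  T  T
T  F  F  |  T  T
F  T  T  |  T  T
F  T  F  |  T  T
F  F  T  |  F  F
F  F  F  |  F  F
The columns for φ and ψ agree on every row, so they are logically equivalent.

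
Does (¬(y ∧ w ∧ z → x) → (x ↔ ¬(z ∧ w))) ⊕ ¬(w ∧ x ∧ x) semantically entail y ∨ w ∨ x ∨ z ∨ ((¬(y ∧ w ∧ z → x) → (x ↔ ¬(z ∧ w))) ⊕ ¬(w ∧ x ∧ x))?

yes

x | y | z | w | φ | ψ
- | - | - | - | - | -
T | T | T | T | T | T
T | T | T | F | F | T
T | T | F | T | T | T
T | T | F | F | F | T
T | F | T | T | T | T
T | F | T | F | F | T
T | F | F | T | T | T
T | F | F | F | F | T
F | T | T | T | F | T
F | T | T | F | F | T
F | T | F | T | F | T
F | T | F | F | F | T
F | F | T | T | F | T
F | F | T | F | F | T
F | F | F | T | F | T
F | F | F | F | F | F
In every row where φ is true, ψ is also true, so φ ⊨ ψ.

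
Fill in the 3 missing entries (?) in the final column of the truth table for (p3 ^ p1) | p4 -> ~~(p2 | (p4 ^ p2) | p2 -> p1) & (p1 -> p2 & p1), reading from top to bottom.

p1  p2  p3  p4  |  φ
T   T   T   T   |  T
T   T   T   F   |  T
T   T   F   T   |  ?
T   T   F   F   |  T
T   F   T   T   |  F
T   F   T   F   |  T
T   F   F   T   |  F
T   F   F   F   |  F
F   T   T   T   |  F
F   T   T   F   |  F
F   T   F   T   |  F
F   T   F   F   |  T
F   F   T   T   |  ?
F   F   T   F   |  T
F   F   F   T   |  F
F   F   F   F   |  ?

T, F, T

Row p1=T, p2=T, p3=F, p4=T: ((p3 ^ p1) | p4) = T, (~~(p2 | (p4 ^ p2) | p2 -> p1) & (p1 -> p2 & p1)) = T, so the formula = T.
Row p1=F, p2=F, p3=T, p4=T: ((p3 ^ p1) | p4) = T, (~~(p2 | (p4 ^ p2) | p2 -> p1) & (p1 -> p2 & p1)) = F, so the formula = F.
Row p1=F, p2=F, p3=F, p4=F: ((p3 ^ p1) | p4) = F, (~~(p2 | (p4 ^ p2) | p2 -> p1) & (p1 -> p2 & p1)) = T, so the formula = T.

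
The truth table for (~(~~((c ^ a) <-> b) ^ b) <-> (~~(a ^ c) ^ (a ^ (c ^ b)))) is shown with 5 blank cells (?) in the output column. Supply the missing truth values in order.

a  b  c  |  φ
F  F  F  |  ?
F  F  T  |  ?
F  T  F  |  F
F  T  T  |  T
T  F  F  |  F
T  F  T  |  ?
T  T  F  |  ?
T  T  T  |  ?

Row a=F, b=F, c=F: ~(~~((c ^ a) <-> b) ^ b) = F, (~~(a ^ c) ^ (a ^ (c ^ b))) = F, so the formula = T.
Row a=F, b=F, c=T: ~(~~((c ^ a) <-> b) ^ b) = T, (~~(a ^ c) ^ (a ^ (c ^ b))) = F, so the formula = F.
Row a=T, b=F, c=T: ~(~~((c ^ a) <-> b) ^ b) = F, (~~(a ^ c) ^ (a ^ (c ^ b))) = F, so the formula = T.
Row a=T, b=T, c=F: ~(~~((c ^ a) <-> b) ^ b) = T, (~~(a ^ c) ^ (a ^ (c ^ b))) = T, so the formula = T.
Row a=T, b=T, c=T: ~(~~((c ^ a) <-> b) ^ b) = F, (~~(a ^ c) ^ (a ^ (c ^ b))) = T, so the formula = F.

T, F, T, T, F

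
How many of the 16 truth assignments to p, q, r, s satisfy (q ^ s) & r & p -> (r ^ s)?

p | q | r | s | (((q ^ s) & r & p) -> (r ^ s))
- | - | - | - | ------------------------------
T | T | T | T |               T               
T | T | T | F |               T               
T | T | F | T |               T               
T | T | F | F |               T               
T | F | T | T |               F               
T | F | T | F |               T               
T | F | F | T |               T               
T | F | F | F |               T               
F | T | T | T |               T               
F | T | T | F |               T               
F | T | F | T |               T               
F | T | F | F |               T               
F | F | T | T |               T               
F | F | T | F |               T               
F | F | F | T |               T               
F | F | F | F |               T               
The formula is true on 15 of the 16 rows.

15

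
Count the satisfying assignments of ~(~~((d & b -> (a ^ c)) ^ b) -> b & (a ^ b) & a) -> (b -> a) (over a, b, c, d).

15

a | b | c | d || (d & b) | (a ^ c) | ((d & b) -> (a ^ c)) | (((d & b) -> (a ^ c)) ^ b) | ~(((d & b) -> (a ^ c)) ^ b) | ~~(((d & b) -> (a ^ c)) ^ b) | (a ^ b) | (b & (a ^ b) & a) | (b -> a) | φ
0 | 0 | 0 | 0 ||    0    |    0    |          1           |             1              |              0              |              1               |    0    |         0         |    1     | 1
0 | 0 | 0 | 1 ||    0    |    0    |          1           |             1              |              0              |              1               |    0    |         0         |    1     | 1
0 | 0 | 1 | 0 ||    0    |    1    |          1           |             1              |              0              |              1               |    0    |         0         |    1     | 1
0 | 0 | 1 | 1 ||    0    |    1    |          1           |             1              |              0              |              1               |    0    |         0         |    1     | 1
0 | 1 | 0 | 0 ||    0    |    0    |          1           |             0              |              1              |              0               |    1    |         0         |    0     | 1
0 | 1 | 0 | 1 ||    1    |    0    |          0           |             1              |              0              |              1               |    1    |         0         |    0     | 0
0 | 1 | 1 | 0 ||    0    |    1    |          1           |             0              |              1              |              0               |    1    |         0         |    0     | 1
0 | 1 | 1 | 1 ||    1    |    1    |          1           |             0              |              1              |              0               |    1    |         0         |    0     | 1
1 | 0 | 0 | 0 ||    0    |    1    |          1           |             1              |              0              |              1               |    1    |         0         |    1     | 1
1 | 0 | 0 | 1 ||    0    |    1    |          1           |             1              |              0              |              1               |    1    |         0         |    1     | 1
1 | 0 | 1 | 0 ||    0    |    0    |          1           |             1              |              0              |              1               |    1    |         0         |    1     | 1
1 | 0 | 1 | 1 ||    0    |    0    |          1           |             1              |              0              |              1               |    1    |         0         |    1     | 1
1 | 1 | 0 | 0 ||    0    |    1    |          1           |             0              |              1              |              0               |    0    |         0         |    1     | 1
1 | 1 | 0 | 1 ||    1    |    1    |          1           |             0              |              1              |              0               |    0    |         0         |    1     | 1
1 | 1 | 1 | 0 ||    0    |    0    |          1           |             0              |              1              |              0               |    0    |         0         |    1     | 1
1 | 1 | 1 | 1 ||    1    |    0    |          0           |             1              |              0              |              1               |    0    |         0         |    1     | 1
The formula is true on 15 of the 16 rows.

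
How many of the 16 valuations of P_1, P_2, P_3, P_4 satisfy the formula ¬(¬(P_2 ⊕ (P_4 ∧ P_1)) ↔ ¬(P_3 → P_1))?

 P_1  |  P_2  |  P_3  |  P_4  | (P_4 ∧ P_1) | (P_2 ⊕ (P_4 ∧ P_1)) | ¬(P_2 ⊕ (P_4 ∧ P_1)) | (P_3 → P_1) | ¬(P_3 → P_1) |   φ  
----- | ----- | ----- | ----- | ----------- | ------------------- | -------------------- | ----------- | ------------ | -----
 True |  True |  True |  True |     True    |        False        |         True         |     True    |    False     |  True
 True |  True |  True | False |    False    |         True        |        False         |     True    |    False     | False
 True |  True | False |  True |     True    |        False        |         True         |     True    |    False     |  True
 True |  True | False | False |    False    |         True        |        False         |     True    |    False     | False
 True | False |  True |  True |     True    |         True        |        False         |     True    |    False     | False
 True | False |  True | False |    False    |        False        |         True         |     True    |    False     |  True
 True | False | False |  True |     True    |         True        |        False         |     True    |    False     | False
 True | False | False | False |    False    |        False        |         True         |     True    |    False     |  True
False |  True |  True |  True |    False    |         True        |        False         |    False    |     True     |  True
False |  True |  True | False |    False    |         True        |        False         |    False    |     True     |  True
False |  True | False |  True |    False    |         True        |        False         |     True    |    False     | False
False |  True | False | False |    False    |         True        |        False         |     True    |    False     | False
False | False |  True |  True |    False    |        False        |         True         |    False    |     True     | False
False | False |  True | False |    False    |        False        |         True         |    False    |     True     | False
False | False | False |  True |    False    |        False        |         True         |     True    |    False     |  True
False | False | False | False |    False    |        False        |         True         |     True    |    False     |  True
The formula is true on 8 of the 16 rows.

8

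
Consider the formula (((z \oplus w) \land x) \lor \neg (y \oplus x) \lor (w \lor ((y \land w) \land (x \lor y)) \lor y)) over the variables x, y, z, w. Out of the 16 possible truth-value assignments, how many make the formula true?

x | y | z | w | φ
- | - | - | - | -
0 | 0 | 0 | 0 | 1
0 | 0 | 0 | 1 | 1
0 | 0 | 1 | 0 | 1
0 | 0 | 1 | 1 | 1
0 | 1 | 0 | 0 | 1
0 | 1 | 0 | 1 | 1
0 | 1 | 1 | 0 | 1
0 | 1 | 1 | 1 | 1
1 | 0 | 0 | 0 | 0
1 | 0 | 0 | 1 | 1
1 | 0 | 1 | 0 | 1
1 | 0 | 1 | 1 | 1
1 | 1 | 0 | 0 | 1
1 | 1 | 0 | 1 | 1
1 | 1 | 1 | 0 | 1
1 | 1 | 1 | 1 | 1
The formula is true on 15 of the 16 rows.

15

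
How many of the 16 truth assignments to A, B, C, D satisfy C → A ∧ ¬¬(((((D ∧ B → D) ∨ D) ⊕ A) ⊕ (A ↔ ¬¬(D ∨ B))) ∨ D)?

A | B | C | D | φ
- | - | - | - | -
T | T | T | T | T
T | T | T | F | T
T | T | F | T | T
T | T | F | F | T
T | F | T | T | T
T | F | T | F | F
T | F | F | T | T
T | F | F | F | T
F | T | T | T | F
F | T | T | F | F
F | T | F | T | T
F | T | F | F | T
F | F | T | T | F
F | F | T | F | F
F | F | F | T | T
F | F | F | F | T
The formula is true on 11 of the 16 rows.

11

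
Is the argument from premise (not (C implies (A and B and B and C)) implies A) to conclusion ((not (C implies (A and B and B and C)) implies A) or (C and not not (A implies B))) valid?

A  B  C  |  φ  ψ
1  1  1  |  1  1
1  1  0  |  1  1
1  0  1  |  1  1
1  0  0  |  1  1
0  1  1  |  0  1
0  1  0  |  1  1
0  0  1  |  0  1
0  0  0  |  1  1
In every row where φ is true, ψ is also true, so φ ⊨ ψ.

yes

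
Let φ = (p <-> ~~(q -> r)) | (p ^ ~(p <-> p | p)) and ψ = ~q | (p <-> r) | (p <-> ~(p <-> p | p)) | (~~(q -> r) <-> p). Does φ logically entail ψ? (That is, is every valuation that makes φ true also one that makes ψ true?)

p  q  r  |  φ  ψ
F  F  F  |  F  T
F  F  T  |  F  T
F  T  F  |  T  T
F  T  T  |  F  T
T  F  F  |  T  T
T  F  T  |  T  T
T  T  F  |  T  F
T  T  T  |  T  T
At p=T, q=T, r=F we have φ true but ψ false, so φ does not entail ψ.

no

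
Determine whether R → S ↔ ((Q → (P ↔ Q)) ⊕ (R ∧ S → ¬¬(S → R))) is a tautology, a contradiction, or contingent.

P | Q | R | S || (R → S) | (P ↔ Q) | (Q → (P ↔ Q)) | (R ∧ S) | (S → R) | ¬(S → R) | ¬¬(S → R) | ((R ∧ S) → ¬¬(S → R)) | φ
T | T | T | T ||    T    |    T    |       T       |    T    |    T    |    F     |     T     |           T           | F
T | T | T | F ||    F    |    T    |       T       |    F    |    T    |    F     |     T     |           T           | T
T | T | F | T ||    T    |    T    |       T       |    F    |    F    |    T     |     F     |           T           | F
T | T | F | F ||    T    |    T    |       T       |    F    |    T    |    F     |     T     |           T           | F
T | F | T | T ||    T    |    F    |       T       |    T    |    T    |    F     |     T     |           T           | F
T | F | T | F ||    F    |    F    |       T       |    F    |    T    |    F     |     T     |           T           | T
T | F | F | T ||    T    |    F    |       T       |    F    |    F    |    T     |     F     |           T           | F
T | F | F | F ||    T    |    F    |       T       |    F    |    T    |    F     |     T     |           T           | F
F | T | T | T ||    T    |    F    |       F       |    T    |    T    |    F     |     T     |           T           | T
F | T | T | F ||    F    |    F    |       F       |    F    |    T    |    F     |     T     |           T           | F
F | T | F | T ||    T    |    F    |       F       |    F    |    F    |    T     |     F     |           T           | T
F | T | F | F ||    T    |    F    |       F       |    F    |    T    |    F     |     T     |           T           | T
F | F | T | T ||    T    |    T    |       T       |    T    |    T    |    F     |     T     |           T           | F
F | F | T | F ||    F    |    T    |       T       |    F    |    T    |    F     |     T     |           T           | T
F | F | F | T ||    T    |    T    |       T       |    F    |    F    |    T     |     F     |           T           | F
F | F | F | F ||    T    |    T    |       T       |    F    |    T    |    F     |     T     |           T           | F
6 of 16 rows are T, so the formula is contingent.

contingent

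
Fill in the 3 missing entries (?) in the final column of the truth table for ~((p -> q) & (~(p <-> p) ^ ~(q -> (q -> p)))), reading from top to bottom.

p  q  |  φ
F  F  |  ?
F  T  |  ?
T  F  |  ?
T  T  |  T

T, F, T

Row p=F, q=F: (p -> q) = T, (~(p <-> p) ^ ~(q -> (q -> p))) = F, ((p -> q) & (~(p <-> p) ^ ~(q -> (q -> p)))) = F, so the formula = T.
Row p=F, q=T: (p -> q) = T, (~(p <-> p) ^ ~(q -> (q -> p))) = T, ((p -> q) & (~(p <-> p) ^ ~(q -> (q -> p)))) = T, so the formula = F.
Row p=T, q=F: (p -> q) = F, (~(p <-> p) ^ ~(q -> (q -> p))) = F, ((p -> q) & (~(p <-> p) ^ ~(q -> (q -> p)))) = F, so the formula = T.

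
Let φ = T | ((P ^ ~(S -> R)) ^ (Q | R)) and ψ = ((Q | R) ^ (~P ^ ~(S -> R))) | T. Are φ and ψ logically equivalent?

not equivalent

P | Q | R | S | T | φ | ψ
- | - | - | - | - | - | -
F | F | F | F | F | F | T
F | F | F | F | T | T | T
F | F | F | T | F | T | F
F | F | F | T | T | T | T
F | F | T | F | F | T | F
F | F | T | F | T | T | T
F | F | T | T | F | T | F
F | F | T | T | T | T | T
F | T | F | F | F | T | F
F | T | F | F | T | T | T
F | T | F | T | F | F | T
F | T | F | T | T | T | T
F | T | T | F | F | T | F
F | T | T | F | T | T | T
F | T | T | T | F | T | F
F | T | T | T | T | T | T
T | F | F | F | F | T | F
T | F | F | F | T | T | T
T | F | F | T | F | F | T
T | F | F | T | T | T | T
T | F | T | F | F | F | T
T | F | T | F | T | T | T
T | F | T | T | F | F | T
T | F | T | T | T | T | T
T | T | F | F | F | F | T
T | T | F | F | T | T | T
T | T | F | T | F | T | F
T | T | F | T | T | T | T
T | T | T | F | F | F | T
T | T | T | F | T | T | T
T | T | T | T | F | F | T
T | T | T | T | T | T | T
The columns differ at P=F, Q=F, R=F, S=F, T=F (φ=F, ψ=T), so they are not equivalent.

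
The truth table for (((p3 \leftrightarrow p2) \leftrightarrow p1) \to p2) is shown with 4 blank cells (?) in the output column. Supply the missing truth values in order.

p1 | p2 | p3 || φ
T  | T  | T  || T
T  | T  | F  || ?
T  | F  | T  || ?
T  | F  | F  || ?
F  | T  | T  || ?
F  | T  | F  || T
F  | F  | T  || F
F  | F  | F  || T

Row p1=T, p2=T, p3=F: ((p3 \leftrightarrow p2) \leftrightarrow p1) = F, so the formula = T.
Row p1=T, p2=F, p3=T: ((p3 \leftrightarrow p2) \leftrightarrow p1) = F, so the formula = T.
Row p1=T, p2=F, p3=F: ((p3 \leftrightarrow p2) \leftrightarrow p1) = T, so the formula = F.
Row p1=F, p2=T, p3=T: ((p3 \leftrightarrow p2) \leftrightarrow p1) = F, so the formula = T.

T, T, F, T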